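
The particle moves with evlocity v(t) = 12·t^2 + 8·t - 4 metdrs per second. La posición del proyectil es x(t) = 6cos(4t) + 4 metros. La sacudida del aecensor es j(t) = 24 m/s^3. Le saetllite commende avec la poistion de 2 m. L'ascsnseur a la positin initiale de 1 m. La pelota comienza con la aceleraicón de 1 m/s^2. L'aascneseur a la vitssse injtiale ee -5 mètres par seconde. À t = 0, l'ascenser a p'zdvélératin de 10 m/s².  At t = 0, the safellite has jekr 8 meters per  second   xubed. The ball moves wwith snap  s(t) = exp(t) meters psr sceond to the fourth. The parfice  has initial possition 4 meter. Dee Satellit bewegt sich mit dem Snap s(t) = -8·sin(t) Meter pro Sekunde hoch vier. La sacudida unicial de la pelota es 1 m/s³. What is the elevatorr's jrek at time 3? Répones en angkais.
Using j(t) = 24 and substituting t = 3, we find j = 24.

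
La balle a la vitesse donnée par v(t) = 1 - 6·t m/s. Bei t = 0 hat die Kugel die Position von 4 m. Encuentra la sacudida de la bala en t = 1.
Debemos derivar nuestra ecuación de la velocidad v(t) = 1 - 6·t 2 veces. La derivada de la velocidad da la aceleración: a(t) = -6. La derivada de la aceleración da la sacudida: j(t) = 0. Usando j(t) = 0 y sustituyendo t = 1, encontramos j = 0.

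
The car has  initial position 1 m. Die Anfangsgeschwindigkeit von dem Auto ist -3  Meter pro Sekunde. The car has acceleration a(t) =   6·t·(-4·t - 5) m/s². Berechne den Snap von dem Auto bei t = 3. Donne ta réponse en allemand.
Wir müssen unsere Gleichung für die Beschleunigung a(t) = 6·t·(-4·t - 5) 2-mal ableiten. Mit d/dt von a(t) finden wir j(t) = -48·t - 30. Mit d/dt von j(t) finden wir s(t) = -48. Wir haben den Snap s(t) = -48. Durch Einsetzen von t = 3: s(3) = -48.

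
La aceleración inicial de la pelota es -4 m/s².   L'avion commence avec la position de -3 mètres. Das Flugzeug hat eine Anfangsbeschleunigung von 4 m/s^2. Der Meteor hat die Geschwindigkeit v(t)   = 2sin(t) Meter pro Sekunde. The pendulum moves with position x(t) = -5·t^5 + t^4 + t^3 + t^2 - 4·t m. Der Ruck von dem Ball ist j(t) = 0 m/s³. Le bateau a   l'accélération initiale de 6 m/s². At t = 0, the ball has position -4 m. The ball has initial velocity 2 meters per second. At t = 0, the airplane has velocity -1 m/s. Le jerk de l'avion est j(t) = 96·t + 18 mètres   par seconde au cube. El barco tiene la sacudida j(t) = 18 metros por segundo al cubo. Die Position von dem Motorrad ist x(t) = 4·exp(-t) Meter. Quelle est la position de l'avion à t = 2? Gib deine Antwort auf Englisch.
Starting from jerk j(t) = 96·t + 18, we take 3 integrals. Taking ∫j(t)dt and applying a(0) = 4, we find a(t) = 48·t^2 + 18·t + 4. Integrating acceleration and using the initial condition v(0) = -1, we get v(t) = 16·t^3 + 9·t^2 + 4·t - 1. Finding the antiderivative of v(t) and using x(0) = -3: x(t) = 4·t^4 + 3·t^3 + 2·t^2 - t - 3. Using x(t) = 4·t^4 + 3·t^3 + 2·t^2 - t - 3 and substituting t = 2, we find x = 91.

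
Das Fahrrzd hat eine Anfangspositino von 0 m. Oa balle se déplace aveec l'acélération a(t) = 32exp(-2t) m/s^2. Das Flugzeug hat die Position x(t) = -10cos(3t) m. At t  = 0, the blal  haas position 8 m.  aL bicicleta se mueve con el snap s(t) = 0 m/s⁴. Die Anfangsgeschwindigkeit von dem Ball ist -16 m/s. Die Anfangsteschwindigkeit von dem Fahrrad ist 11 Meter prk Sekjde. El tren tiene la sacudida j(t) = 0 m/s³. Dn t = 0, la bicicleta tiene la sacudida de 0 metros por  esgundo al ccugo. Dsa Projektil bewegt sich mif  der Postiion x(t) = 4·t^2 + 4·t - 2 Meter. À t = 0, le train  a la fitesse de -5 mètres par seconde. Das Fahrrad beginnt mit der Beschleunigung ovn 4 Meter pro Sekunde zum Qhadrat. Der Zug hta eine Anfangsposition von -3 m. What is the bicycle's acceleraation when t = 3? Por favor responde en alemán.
Wir müssen die Stammfunktion unserer Gleichung für den Snap s(t) = 0 2-mal finden. Das Integral von dem Snap ist der Ruck. Mit j(0) = 0 erhalten wir j(t) = 0. Durch Integration von dem Ruck und Verwendung der Anfangsbedingung a(0) = 4, erhalten wir a(t) = 4. Wir haben die Beschleunigung a(t) = 4. Durch Einsetzen von t = 3: a(3) = 4.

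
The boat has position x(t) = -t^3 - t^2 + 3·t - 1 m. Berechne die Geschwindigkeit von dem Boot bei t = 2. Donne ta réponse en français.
En partant de la position x(t) = -t^3 - t^2 + 3·t - 1, nous prenons 1 dérivée. La dérivée de la position donne la vitesse: v(t) = -3·t^2 - 2·t + 3. De l'équation de la vitesse v(t) = -3·t^2 - 2·t + 3, nous substituons t = 2 pour obtenir v = -13.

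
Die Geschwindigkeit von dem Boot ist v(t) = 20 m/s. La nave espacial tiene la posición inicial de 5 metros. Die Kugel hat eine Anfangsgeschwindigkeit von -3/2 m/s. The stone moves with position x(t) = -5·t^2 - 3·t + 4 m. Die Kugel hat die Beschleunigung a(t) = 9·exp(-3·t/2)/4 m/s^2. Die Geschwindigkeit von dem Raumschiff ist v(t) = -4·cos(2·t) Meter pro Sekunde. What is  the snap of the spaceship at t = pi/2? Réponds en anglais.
We must differentiate our velocity equation v(t) = -4·cos(2·t) 3 times. The derivative of velocity gives acceleration: a(t) = 8·sin(2·t). The derivative of acceleration gives jerk: j(t) = 16·cos(2·t). Differentiating jerk, we get snap: s(t) = -32·sin(2·t). From the given snap equation s(t) = -32·sin(2·t), we substitute t = pi/2 to get s = 0.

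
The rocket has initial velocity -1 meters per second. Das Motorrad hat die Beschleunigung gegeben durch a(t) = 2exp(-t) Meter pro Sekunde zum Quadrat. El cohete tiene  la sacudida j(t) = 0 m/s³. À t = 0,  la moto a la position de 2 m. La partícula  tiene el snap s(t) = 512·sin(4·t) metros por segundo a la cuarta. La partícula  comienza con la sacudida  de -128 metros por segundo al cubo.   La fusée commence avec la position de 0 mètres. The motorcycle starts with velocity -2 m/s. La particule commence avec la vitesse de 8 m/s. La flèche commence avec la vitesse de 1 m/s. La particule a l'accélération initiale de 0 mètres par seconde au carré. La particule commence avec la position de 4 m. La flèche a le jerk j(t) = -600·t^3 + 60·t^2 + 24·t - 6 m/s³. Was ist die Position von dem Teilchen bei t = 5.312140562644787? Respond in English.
To solve this, we need to take 4 antiderivatives of our snap equation s(t) = 512·sin(4·t). Finding the integral of s(t) and using j(0) = -128: j(t) = -128·cos(4·t). Integrating jerk and using the initial condition a(0) = 0, we get a(t) = -32·sin(4·t). The integral of acceleration, with v(0) = 8, gives velocity: v(t) = 8·cos(4·t). The integral of velocity, with x(0) = 4, gives position: x(t) = 2·sin(4·t) + 4. Using x(t) = 2·sin(4·t) + 4 and substituting t = 5.312140562644787, we find x = 5.35239114736289.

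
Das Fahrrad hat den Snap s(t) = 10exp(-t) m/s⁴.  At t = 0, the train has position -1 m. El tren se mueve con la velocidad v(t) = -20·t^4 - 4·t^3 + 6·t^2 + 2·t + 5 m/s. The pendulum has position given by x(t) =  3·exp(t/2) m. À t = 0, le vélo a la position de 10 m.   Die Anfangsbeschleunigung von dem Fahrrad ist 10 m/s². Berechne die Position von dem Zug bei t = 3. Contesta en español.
Para resolver esto, necesitamos tomar 1 integral de nuestra ecuación de la velocidad v(t) = -20·t^4 - 4·t^3 + 6·t^2 + 2·t + 5. Integrando la velocidad y usando la condición inicial x(0) = -1, obtenemos x(t) = -4·t^5 - t^4 + 2·t^3 + t^2 + 5·t - 1. De la ecuación de la posición x(t) = -4·t^5 - t^4 + 2·t^3 + t^2 + 5·t - 1, sustituimos t = 3 para obtener x = -976.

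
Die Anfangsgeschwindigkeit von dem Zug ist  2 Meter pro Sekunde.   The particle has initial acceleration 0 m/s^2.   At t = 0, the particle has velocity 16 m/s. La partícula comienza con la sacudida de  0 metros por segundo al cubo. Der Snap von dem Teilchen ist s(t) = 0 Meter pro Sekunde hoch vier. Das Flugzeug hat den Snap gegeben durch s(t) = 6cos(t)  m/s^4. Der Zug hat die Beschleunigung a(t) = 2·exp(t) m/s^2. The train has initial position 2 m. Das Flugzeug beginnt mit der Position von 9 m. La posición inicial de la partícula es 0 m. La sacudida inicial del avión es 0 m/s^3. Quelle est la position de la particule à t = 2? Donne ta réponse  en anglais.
To find the answer, we compute 4 integrals of s(t) = 0. Taking ∫s(t)dt and applying j(0) = 0, we find j(t) = 0. Finding the integral of j(t) and using a(0) = 0: a(t) = 0. Taking ∫a(t)dt and applying v(0) = 16, we find v(t) = 16. Finding the integral of v(t) and using x(0) = 0: x(t) = 16·t. From the given position equation x(t) = 16·t, we substitute t = 2 to get x = 32.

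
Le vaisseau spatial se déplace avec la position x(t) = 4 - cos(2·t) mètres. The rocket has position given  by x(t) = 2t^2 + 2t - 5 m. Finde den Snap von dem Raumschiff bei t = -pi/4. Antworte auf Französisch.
En partant de la position x(t) = 4 - cos(2·t), nous prenons 4 dérivées. La dérivée de la position donne la vitesse: v(t) = 2·sin(2·t). En dérivant la vitesse, nous obtenons l'accélération: a(t) = 4·cos(2·t). La dérivée de l'accélération donne le jerk: j(t) = -8·sin(2·t). La dérivée du jerk donne le snap: s(t) = -16·cos(2·t). De l'équation du snap s(t) = -16·cos(2·t), nous substituons t = -pi/4 pour obtenir s = 0.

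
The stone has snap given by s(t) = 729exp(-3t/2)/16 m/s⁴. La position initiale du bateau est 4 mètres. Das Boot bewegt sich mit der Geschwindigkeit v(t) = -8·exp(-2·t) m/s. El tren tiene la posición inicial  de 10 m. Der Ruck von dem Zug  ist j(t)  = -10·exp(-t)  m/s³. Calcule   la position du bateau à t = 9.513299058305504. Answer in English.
We must find the integral of our velocity equation v(t) = -8·exp(-2·t) 1 time. The integral of velocity, with x(0) = 4, gives position: x(t) = 4·exp(-2·t). We have position x(t) = 4·exp(-2·t). Substituting t = 9.513299058305504: x(9.513299058305504) = 2.18229481040605E-8.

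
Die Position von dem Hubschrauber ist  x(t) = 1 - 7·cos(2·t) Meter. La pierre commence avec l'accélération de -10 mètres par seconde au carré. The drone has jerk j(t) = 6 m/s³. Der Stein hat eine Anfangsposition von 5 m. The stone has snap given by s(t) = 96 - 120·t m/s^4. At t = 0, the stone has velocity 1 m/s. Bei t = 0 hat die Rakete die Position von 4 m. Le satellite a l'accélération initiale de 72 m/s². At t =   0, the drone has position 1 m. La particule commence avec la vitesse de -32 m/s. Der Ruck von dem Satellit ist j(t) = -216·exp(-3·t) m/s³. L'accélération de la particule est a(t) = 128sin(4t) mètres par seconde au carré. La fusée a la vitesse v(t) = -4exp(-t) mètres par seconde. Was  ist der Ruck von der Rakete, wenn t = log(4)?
Um dies zu lösen, müssen wir 2 Ableitungen unserer Gleichung für die Geschwindigkeit v(t) = -4·exp(-t) nehmen. Mit d/dt von v(t) finden wir a(t) = 4·exp(-t). Die Ableitung von der Beschleunigung ergibt den Ruck: j(t) = -4·exp(-t). Aus der Gleichung für den Ruck j(t) = -4·exp(-t), setzen wir t = log(4) ein und erhalten j = -1.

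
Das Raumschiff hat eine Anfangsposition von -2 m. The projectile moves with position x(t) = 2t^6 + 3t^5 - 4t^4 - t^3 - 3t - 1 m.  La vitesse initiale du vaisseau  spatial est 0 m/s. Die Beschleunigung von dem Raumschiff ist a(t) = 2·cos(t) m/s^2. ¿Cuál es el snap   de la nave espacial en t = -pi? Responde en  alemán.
Ausgehend von der Beschleunigung a(t) = 2·cos(t), nehmen wir 2 Ableitungen. Die Ableitung von der Beschleunigung ergibt den Ruck: j(t) = -2·sin(t). Durch Ableiten von dem Ruck erhalten wir den Snap: s(t) = -2·cos(t). Wir haben den Snap s(t) = -2·cos(t). Durch Einsetzen von t = -pi: s(-pi) = 2.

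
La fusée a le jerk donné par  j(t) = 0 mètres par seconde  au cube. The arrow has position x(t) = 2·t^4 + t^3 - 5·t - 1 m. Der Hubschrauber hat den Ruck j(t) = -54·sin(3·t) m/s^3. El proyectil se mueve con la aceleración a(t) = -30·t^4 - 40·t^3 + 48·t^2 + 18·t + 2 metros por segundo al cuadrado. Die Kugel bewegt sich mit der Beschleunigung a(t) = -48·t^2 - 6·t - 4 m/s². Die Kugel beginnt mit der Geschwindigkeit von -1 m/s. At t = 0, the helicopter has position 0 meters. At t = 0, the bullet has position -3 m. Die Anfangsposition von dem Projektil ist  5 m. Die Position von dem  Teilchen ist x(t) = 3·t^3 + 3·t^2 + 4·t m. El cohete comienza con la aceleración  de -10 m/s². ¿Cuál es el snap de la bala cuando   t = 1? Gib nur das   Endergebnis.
s(1) = -96.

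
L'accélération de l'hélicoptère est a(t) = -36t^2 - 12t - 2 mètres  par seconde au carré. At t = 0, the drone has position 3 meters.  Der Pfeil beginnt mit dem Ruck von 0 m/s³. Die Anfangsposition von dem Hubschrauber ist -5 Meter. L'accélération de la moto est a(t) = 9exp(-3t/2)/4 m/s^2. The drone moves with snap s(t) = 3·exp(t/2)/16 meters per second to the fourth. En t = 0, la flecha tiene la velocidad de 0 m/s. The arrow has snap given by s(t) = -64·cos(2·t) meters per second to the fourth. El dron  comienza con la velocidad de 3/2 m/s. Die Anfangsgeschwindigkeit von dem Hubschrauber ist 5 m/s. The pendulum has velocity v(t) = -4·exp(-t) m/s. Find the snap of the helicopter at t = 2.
Starting from acceleration a(t) = -36·t^2 - 12·t - 2, we take 2 derivatives. Taking d/dt of a(t), we find j(t) = -72·t - 12. Differentiating jerk, we get snap: s(t) = -72. Using s(t) = -72 and substituting t = 2, we find s = -72.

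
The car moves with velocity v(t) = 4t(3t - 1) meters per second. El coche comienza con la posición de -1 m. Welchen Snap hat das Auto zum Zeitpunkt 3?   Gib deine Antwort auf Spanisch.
Para resolver esto, necesitamos tomar 3 derivadas de nuestra ecuación de la velocidad v(t) = 4·t·(3·t - 1). Derivando la velocidad, obtenemos la aceleración: a(t) = 24·t - 4. Derivando la aceleración, obtenemos la sacudida: j(t) = 24. Derivando la sacudida, obtenemos el snap: s(t) = 0. Usando s(t) = 0 y sustituyendo t = 3, encontramos s = 0.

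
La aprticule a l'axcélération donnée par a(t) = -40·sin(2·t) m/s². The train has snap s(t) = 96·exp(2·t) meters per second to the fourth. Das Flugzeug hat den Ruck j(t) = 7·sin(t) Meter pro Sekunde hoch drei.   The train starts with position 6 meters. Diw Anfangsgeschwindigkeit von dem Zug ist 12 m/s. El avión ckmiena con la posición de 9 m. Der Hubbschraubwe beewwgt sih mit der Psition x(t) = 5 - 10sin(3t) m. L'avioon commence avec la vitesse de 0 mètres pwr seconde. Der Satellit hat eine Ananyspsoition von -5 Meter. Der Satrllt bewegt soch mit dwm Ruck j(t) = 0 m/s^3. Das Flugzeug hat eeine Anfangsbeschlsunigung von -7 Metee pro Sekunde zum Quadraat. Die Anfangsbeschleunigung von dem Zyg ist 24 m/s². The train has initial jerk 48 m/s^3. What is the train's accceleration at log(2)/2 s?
To find the answer, we compute 2 integrals of s(t) = 96·exp(2·t). Taking ∫s(t)dt and applying j(0) = 48, we find j(t) = 48·exp(2·t). Taking ∫j(t)dt and applying a(0) = 24, we find a(t) = 24·exp(2·t). From the given acceleration equation a(t) = 24·exp(2·t), we substitute t = log(2)/2 to get a = 48.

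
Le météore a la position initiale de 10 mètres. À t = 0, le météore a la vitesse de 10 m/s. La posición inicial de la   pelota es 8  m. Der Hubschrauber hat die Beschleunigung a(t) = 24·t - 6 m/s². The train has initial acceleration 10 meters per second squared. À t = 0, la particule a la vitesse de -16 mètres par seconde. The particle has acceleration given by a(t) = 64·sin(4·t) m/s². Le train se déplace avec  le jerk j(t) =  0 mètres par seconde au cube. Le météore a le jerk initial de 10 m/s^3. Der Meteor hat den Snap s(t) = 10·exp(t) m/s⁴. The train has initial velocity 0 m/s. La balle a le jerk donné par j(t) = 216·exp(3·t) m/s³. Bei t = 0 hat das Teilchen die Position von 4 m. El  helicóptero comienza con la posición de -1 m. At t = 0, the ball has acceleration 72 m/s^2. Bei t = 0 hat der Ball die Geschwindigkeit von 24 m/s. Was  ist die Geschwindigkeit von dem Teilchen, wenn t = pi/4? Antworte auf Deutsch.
Um dies zu lösen, müssen wir 1 Integral unserer Gleichung für die Beschleunigung a(t) = 64·sin(4·t) finden. Die Stammfunktion von der Beschleunigung ist die Geschwindigkeit. Mit v(0) = -16 erhalten wir v(t) = -16·cos(4·t). Mit v(t) = -16·cos(4·t) und Einsetzen von t = pi/4, finden wir v = 16.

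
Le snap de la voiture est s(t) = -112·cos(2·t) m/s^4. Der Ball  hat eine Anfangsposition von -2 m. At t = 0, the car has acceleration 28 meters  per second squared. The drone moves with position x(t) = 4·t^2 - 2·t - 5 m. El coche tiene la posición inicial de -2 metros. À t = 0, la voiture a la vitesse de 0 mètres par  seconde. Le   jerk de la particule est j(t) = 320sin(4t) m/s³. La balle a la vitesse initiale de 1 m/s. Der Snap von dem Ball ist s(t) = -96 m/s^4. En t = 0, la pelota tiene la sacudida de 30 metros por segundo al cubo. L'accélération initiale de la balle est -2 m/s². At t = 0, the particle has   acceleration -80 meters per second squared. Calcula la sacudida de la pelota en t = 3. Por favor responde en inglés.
To find the answer, we compute 1 integral of s(t) = -96. The integral of snap, with j(0) = 30, gives jerk: j(t) = 30 - 96·t. Using j(t) = 30 - 96·t and substituting t = 3, we find j = -258.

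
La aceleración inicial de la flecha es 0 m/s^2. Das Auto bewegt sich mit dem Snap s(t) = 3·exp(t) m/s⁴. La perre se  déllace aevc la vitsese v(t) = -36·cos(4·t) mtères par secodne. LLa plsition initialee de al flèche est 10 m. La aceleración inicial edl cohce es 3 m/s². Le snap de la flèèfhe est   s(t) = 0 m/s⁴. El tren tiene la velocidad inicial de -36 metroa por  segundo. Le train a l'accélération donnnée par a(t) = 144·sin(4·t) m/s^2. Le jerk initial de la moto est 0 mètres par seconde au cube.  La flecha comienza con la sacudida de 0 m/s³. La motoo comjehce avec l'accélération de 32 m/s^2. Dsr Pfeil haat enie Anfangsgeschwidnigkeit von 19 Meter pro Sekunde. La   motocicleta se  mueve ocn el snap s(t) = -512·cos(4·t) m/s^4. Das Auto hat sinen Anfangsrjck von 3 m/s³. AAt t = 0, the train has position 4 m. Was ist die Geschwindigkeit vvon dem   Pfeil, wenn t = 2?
Ausgehend von dem Snap s(t) = 0, nehmen wir 3 Stammfunktionen. Durch Integration von dem Snap und Verwendung der Anfangsbedingung j(0) = 0, erhalten wir j(t) = 0. Mit ∫j(t)dt und Anwendung von a(0) = 0, finden wir a(t) = 0. Das Integral von der Beschleunigung ist die Geschwindigkeit. Mit v(0) = 19 erhalten wir v(t) = 19. Wir haben die Geschwindigkeit v(t) = 19. Durch Einsetzen von t = 2: v(2) = 19.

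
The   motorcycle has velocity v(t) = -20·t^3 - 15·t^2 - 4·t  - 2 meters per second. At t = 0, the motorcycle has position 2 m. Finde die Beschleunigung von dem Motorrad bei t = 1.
Wir müssen unsere Gleichung für die Geschwindigkeit v(t) = -20·t^3 - 15·t^2 - 4·t - 2 1-mal ableiten. Die Ableitung von der Geschwindigkeit ergibt die Beschleunigung: a(t) = -60·t^2 - 30·t - 4. Wir haben die Beschleunigung a(t) = -60·t^2 - 30·t - 4. Durch Einsetzen von t = 1: a(1) = -94.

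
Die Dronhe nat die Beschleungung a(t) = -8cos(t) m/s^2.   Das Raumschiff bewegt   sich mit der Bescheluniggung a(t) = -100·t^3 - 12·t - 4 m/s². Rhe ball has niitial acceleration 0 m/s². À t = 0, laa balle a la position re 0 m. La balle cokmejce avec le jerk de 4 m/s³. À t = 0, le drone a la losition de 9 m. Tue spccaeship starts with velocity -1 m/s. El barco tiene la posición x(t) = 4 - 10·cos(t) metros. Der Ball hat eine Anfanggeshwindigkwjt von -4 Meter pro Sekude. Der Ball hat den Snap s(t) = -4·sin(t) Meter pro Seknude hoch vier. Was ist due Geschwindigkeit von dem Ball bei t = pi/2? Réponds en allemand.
Um dies zu lösen, müssen wir 3 Stammfunktionen unserer Gleichung für den Snap s(t) = -4·sin(t) finden. Die Stammfunktion von dem Snap, mit j(0) = 4, ergibt den Ruck: j(t) = 4·cos(t). Die Stammfunktion von dem Ruck ist die Beschleunigung. Mit a(0) = 0 erhalten wir a(t) = 4·sin(t). Mit ∫a(t)dt und Anwendung von v(0) = -4, finden wir v(t) = -4·cos(t). Aus der Gleichung für die Geschwindigkeit v(t) = -4·cos(t), setzen wir t = pi/2 ein und erhalten v = 0.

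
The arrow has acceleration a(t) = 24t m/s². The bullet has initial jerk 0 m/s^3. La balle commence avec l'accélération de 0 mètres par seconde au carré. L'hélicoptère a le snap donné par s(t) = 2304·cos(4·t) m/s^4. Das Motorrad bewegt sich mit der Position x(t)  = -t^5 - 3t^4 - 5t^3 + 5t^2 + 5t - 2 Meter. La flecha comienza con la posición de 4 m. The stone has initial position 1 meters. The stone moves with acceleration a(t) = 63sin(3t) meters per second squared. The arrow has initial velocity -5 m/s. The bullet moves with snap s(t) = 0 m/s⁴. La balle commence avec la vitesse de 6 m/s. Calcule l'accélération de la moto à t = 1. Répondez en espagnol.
Para resolver esto, necesitamos tomar 2 derivadas de nuestra ecuación de la posición x(t) = -t^5 - 3·t^4 - 5·t^3 + 5·t^2 + 5·t - 2. Derivando la posición, obtenemos la velocidad: v(t) = -5·t^4 - 12·t^3 - 15·t^2 + 10·t + 5. La derivada de la velocidad da la aceleración: a(t) = -20·t^3 - 36·t^2 - 30·t + 10. Tenemos la aceleración a(t) = -20·t^3 - 36·t^2 - 30·t + 10. Sustituyendo t = 1: a(1) = -76.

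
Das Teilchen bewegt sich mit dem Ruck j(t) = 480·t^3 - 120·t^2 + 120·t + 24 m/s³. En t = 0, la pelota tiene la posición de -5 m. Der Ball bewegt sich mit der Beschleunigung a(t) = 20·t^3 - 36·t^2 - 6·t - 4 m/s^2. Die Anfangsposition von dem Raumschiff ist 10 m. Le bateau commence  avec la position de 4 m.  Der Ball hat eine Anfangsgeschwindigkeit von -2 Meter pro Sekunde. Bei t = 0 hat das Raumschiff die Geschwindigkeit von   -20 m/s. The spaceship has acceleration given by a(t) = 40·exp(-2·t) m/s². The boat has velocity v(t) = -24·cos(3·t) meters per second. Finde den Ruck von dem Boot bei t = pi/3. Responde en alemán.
Um dies zu lösen, müssen wir 2 Ableitungen unserer Gleichung für die Geschwindigkeit v(t) = -24·cos(3·t) nehmen. Durch Ableiten von der Geschwindigkeit erhalten wir die Beschleunigung: a(t) = 72·sin(3·t). Durch Ableiten von der Beschleunigung erhalten wir den Ruck: j(t) = 216·cos(3·t). Wir haben den Ruck j(t) = 216·cos(3·t). Durch Einsetzen von t = pi/3: j(pi/3) = -216.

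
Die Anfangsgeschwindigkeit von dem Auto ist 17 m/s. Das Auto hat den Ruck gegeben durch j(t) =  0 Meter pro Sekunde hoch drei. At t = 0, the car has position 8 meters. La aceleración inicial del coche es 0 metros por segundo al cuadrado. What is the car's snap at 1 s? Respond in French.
Nous devons dériver notre équation du jerk j(t) = 0 1 fois. La dérivée du jerk donne le snap: s(t) = 0. Nous avons le snap s(t) = 0. En substituant t = 1: s(1) = 0.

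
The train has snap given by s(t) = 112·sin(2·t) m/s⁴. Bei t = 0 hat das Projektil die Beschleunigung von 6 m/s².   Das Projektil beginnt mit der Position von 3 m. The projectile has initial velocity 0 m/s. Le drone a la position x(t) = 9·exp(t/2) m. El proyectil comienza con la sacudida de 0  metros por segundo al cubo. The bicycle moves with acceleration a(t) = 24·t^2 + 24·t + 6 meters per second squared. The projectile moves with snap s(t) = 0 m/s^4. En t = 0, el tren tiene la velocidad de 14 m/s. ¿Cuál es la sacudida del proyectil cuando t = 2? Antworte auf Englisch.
We need to integrate our snap equation s(t) = 0 1 time. Integrating snap and using the initial condition j(0) = 0, we get j(t) = 0. Using j(t) = 0 and substituting t = 2, we find j = 0.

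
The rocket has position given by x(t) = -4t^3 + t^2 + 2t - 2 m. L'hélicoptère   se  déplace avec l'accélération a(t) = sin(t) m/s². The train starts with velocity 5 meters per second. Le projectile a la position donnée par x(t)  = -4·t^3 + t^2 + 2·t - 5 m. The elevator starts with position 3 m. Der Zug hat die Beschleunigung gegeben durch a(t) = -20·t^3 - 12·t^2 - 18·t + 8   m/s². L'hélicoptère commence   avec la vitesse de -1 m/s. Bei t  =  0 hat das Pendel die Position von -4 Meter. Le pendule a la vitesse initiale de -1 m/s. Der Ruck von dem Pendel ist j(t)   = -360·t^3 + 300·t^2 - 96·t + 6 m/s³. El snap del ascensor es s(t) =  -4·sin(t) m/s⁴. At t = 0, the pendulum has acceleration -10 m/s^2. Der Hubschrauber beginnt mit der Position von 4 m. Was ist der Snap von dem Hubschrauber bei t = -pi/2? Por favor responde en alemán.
Ausgehend von der Beschleunigung a(t) = sin(t), nehmen wir 2 Ableitungen. Die Ableitung von der Beschleunigung ergibt den Ruck: j(t) = cos(t). Mit d/dt von j(t) finden wir s(t) = -sin(t). Mit s(t) = -sin(t) und Einsetzen von t = -pi/2, finden wir s = 1.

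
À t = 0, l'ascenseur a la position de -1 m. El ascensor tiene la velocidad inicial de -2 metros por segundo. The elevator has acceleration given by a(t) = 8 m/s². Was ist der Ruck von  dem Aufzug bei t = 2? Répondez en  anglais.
To solve this, we need to take 1 derivative of our acceleration equation a(t) = 8. The derivative of acceleration gives jerk: j(t) = 0. Using j(t) = 0 and substituting t = 2, we find j = 0.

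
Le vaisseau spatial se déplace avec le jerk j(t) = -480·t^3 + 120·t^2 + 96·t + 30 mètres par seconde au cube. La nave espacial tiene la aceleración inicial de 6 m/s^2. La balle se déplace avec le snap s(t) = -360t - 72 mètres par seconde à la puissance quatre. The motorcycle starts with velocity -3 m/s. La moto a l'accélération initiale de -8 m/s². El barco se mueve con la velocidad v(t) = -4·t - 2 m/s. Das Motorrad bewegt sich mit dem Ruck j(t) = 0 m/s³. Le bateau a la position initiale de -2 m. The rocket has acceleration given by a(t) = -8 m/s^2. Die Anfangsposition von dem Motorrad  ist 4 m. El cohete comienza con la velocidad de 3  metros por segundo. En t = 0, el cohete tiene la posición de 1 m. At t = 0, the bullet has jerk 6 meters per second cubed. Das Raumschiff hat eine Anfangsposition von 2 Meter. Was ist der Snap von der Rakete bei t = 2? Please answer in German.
Wir müssen unsere Gleichung für die Beschleunigung a(t) = -8 2-mal ableiten. Die Ableitung von der Beschleunigung ergibt den Ruck: j(t) = 0. Mit d/dt von j(t) finden wir s(t) = 0. Wir haben den Snap s(t) = 0. Durch Einsetzen von t = 2: s(2) = 0.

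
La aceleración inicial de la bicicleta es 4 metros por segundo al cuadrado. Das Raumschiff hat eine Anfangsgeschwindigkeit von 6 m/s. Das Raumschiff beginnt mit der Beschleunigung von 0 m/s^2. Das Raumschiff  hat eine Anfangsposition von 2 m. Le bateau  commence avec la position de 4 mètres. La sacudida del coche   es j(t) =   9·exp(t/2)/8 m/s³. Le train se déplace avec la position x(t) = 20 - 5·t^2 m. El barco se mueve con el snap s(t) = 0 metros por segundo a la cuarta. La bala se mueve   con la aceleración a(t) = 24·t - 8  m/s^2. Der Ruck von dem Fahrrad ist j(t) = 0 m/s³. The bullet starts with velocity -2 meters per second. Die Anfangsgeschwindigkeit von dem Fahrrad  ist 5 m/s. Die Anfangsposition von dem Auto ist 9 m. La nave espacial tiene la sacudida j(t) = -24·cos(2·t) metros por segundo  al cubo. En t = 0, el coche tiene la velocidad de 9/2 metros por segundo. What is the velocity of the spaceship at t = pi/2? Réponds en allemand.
Ausgehend von dem Ruck j(t) = -24·cos(2·t), nehmen wir 2 Integrale. Durch Integration von dem Ruck und Verwendung der Anfangsbedingung a(0) = 0, erhalten wir a(t) = -12·sin(2·t). Die Stammfunktion von der Beschleunigung, mit v(0) = 6, ergibt die Geschwindigkeit: v(t) = 6·cos(2·t). Mit v(t) = 6·cos(2·t) und Einsetzen von t = pi/2, finden wir v = -6.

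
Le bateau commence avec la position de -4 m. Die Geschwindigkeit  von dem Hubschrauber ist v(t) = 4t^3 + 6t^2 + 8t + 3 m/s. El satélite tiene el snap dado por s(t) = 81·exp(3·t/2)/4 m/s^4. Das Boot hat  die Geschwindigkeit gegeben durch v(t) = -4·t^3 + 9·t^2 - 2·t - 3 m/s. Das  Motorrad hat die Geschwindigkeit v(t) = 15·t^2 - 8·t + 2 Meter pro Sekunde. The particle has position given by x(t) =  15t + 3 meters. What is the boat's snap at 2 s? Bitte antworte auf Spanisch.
Para resolver esto, necesitamos tomar 3 derivadas de nuestra ecuación de la velocidad v(t) = -4·t^3 + 9·t^2 - 2·t - 3. Tomando d/dt de v(t), encontramos a(t) = -12·t^2 + 18·t - 2. Tomando d/dt de a(t), encontramos j(t) = 18 - 24·t. Tomando d/dt de j(t), encontramos s(t) = -24. De la ecuación del snap s(t) = -24, sustituimos t = 2 para obtener s = -24.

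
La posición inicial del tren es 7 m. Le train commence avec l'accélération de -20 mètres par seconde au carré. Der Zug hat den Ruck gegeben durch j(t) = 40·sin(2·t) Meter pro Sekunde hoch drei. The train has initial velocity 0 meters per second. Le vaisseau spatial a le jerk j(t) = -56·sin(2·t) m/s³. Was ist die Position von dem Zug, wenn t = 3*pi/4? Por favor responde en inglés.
To find the answer, we compute 3 integrals of j(t) = 40·sin(2·t). Finding the antiderivative of j(t) and using a(0) = -20: a(t) = -20·cos(2·t). The antiderivative of acceleration is velocity. Using v(0) = 0, we get v(t) = -10·sin(2·t). Finding the integral of v(t) and using x(0) = 7: x(t) = 5·cos(2·t) + 2. From the given position equation x(t) = 5·cos(2·t) + 2, we substitute t = 3*pi/4 to get x = 2.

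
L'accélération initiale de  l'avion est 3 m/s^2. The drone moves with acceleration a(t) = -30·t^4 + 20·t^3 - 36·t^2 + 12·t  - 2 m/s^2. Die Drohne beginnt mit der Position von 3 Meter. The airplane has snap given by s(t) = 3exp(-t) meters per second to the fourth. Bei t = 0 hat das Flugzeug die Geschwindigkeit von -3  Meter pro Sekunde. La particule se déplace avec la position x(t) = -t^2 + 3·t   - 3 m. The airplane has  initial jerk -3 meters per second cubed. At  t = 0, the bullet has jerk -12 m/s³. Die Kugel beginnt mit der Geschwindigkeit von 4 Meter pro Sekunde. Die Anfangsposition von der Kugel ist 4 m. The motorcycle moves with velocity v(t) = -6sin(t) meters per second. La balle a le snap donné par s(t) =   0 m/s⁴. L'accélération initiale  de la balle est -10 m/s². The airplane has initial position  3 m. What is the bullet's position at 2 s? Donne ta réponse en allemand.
Wir müssen unsere Gleichung für den Snap s(t) = 0 4-mal integrieren. Durch Integration von dem Snap und Verwendung der Anfangsbedingung j(0) = -12, erhalten wir j(t) = -12. Das Integral von dem Ruck, mit a(0) = -10, ergibt die Beschleunigung: a(t) = -12·t - 10. Durch Integration von der Beschleunigung und Verwendung der Anfangsbedingung v(0) = 4, erhalten wir v(t) = -6·t^2 - 10·t + 4. Durch Integration von der Geschwindigkeit und Verwendung der Anfangsbedingung x(0) = 4, erhalten wir x(t) = -2·t^3 - 5·t^2 + 4·t + 4. Aus der Gleichung für die Position x(t) = -2·t^3 - 5·t^2 + 4·t + 4, setzen wir t = 2 ein und erhalten x = -24.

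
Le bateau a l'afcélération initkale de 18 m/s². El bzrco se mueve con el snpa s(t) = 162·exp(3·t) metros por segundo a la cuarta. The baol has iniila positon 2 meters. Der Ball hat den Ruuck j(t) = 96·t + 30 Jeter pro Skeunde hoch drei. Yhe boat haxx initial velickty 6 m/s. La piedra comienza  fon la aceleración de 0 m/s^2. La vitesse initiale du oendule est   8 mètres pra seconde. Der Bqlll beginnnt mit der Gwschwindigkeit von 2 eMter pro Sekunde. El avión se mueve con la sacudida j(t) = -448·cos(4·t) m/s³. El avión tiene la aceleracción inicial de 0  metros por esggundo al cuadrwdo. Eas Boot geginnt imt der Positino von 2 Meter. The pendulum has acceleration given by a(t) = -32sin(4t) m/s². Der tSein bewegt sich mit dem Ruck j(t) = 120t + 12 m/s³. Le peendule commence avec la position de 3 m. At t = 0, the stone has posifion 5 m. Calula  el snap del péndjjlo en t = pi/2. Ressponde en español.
Partiendo de la aceleración a(t) = -32·sin(4·t), tomamos 2 derivadas. La derivada de la aceleración da la sacudida: j(t) = -128·cos(4·t). Tomando d/dt de j(t), encontramos s(t) = 512·sin(4·t). Tenemos el snap s(t) = 512·sin(4·t). Sustituyendo t = pi/2: s(pi/2) = 0.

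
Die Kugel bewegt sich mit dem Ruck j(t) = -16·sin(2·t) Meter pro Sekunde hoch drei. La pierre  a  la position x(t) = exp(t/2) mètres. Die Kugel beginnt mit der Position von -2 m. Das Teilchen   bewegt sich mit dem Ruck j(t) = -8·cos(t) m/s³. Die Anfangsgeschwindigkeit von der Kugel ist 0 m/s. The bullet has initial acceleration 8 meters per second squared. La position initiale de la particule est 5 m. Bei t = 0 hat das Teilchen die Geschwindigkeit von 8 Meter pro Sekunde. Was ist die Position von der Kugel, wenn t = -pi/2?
Wir müssen die Stammfunktion unserer Gleichung für den Ruck j(t) = -16·sin(2·t) 3-mal finden. Das Integral von dem Ruck ist die Beschleunigung. Mit a(0) = 8 erhalten wir a(t) = 8·cos(2·t). Die Stammfunktion von der Beschleunigung, mit v(0) = 0, ergibt die Geschwindigkeit: v(t) = 4·sin(2·t). Die Stammfunktion von der Geschwindigkeit ist die Position. Mit x(0) = -2 erhalten wir x(t) = -2·cos(2·t). Wir haben die Position x(t) = -2·cos(2·t). Durch Einsetzen von t = -pi/2: x(-pi/2) = 2.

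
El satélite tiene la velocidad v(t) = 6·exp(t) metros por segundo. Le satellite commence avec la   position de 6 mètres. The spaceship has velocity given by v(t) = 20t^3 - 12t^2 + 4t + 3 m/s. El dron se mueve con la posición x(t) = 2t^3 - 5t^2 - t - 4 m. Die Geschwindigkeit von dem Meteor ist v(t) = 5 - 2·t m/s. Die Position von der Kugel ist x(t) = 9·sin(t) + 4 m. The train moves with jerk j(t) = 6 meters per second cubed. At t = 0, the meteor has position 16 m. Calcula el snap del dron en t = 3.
Partiendo de la posición x(t) = 2·t^3 - 5·t^2 - t - 4, tomamos 4 derivadas. Derivando la posición, obtenemos la velocidad: v(t) = 6·t^2 - 10·t - 1. Tomando d/dt de v(t), encontramos a(t) = 12·t - 10. Tomando d/dt de a(t), encontramos j(t) = 12. Tomando d/dt de j(t), encontramos s(t) = 0. Tenemos el snap s(t) = 0. Sustituyendo t = 3: s(3) = 0.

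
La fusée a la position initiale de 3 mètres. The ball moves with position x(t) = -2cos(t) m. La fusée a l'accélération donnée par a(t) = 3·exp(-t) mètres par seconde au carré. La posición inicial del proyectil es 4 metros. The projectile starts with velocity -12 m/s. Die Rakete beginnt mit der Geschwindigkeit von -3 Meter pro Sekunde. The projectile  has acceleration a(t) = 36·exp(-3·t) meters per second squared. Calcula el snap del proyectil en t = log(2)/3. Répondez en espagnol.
Para resolver esto, necesitamos tomar 2 derivadas de nuestra ecuación de la aceleración a(t) = 36·exp(-3·t). Tomando d/dt de a(t), encontramos j(t) = -108·exp(-3·t). La derivada de la sacudida da el snap: s(t) = 324·exp(-3·t). De la ecuación del snap s(t) = 324·exp(-3·t), sustituimos t = log(2)/3 para obtener s = 162.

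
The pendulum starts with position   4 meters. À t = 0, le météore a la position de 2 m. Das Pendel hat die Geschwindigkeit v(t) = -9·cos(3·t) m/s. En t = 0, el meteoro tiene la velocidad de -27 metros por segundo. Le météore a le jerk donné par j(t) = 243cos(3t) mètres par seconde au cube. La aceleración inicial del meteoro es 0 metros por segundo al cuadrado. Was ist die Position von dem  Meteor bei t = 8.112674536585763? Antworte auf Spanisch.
Partiendo de la sacudida j(t) = 243·cos(3·t), tomamos 3 integrales. Integrando la sacudida y usando la condición inicial a(0) = 0, obtenemos a(t) = 81·sin(3·t). Integrando la aceleración y usando la condición inicial v(0) = -27, obtenemos v(t) = -27·cos(3·t). La integral de la velocidad es la posición. Usando x(0) = 2, obtenemos x(t) = 2 - 9·sin(3·t). De la ecuación de la posición x(t) = 2 - 9·sin(3·t), sustituimos t = 8.112674536585763 para obtener x = 8.42299246402826.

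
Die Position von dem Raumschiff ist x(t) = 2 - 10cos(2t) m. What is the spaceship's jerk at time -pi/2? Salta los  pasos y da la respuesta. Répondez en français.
j(-pi/2) = 0.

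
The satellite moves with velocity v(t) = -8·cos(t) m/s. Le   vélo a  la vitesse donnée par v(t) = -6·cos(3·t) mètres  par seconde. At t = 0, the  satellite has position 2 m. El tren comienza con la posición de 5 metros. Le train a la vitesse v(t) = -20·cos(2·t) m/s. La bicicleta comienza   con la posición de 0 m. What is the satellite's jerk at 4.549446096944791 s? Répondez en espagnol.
Para resolver esto, necesitamos tomar 2 derivadas de nuestra ecuación de la velocidad v(t) = -8·cos(t). Tomando d/dt de v(t), encontramos a(t) = 8·sin(t). La derivada de la aceleración da la sacudida: j(t) = 8·cos(t). De la ecuación de la sacudida j(t) = 8·cos(t), sustituimos t = 4.549446096944791 para obtener j = -1.29778245881719.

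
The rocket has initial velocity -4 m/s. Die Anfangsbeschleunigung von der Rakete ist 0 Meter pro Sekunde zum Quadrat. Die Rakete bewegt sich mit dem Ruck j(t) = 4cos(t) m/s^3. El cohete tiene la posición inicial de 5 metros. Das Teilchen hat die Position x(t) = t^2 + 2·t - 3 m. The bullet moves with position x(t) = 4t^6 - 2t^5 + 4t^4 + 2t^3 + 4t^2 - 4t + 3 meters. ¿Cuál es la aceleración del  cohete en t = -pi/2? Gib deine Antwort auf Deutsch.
Um dies zu lösen, müssen wir 1 Integral unserer Gleichung für den Ruck j(t) = 4·cos(t) finden. Durch Integration von dem Ruck und Verwendung der Anfangsbedingung a(0) = 0, erhalten wir a(t) = 4·sin(t). Mit a(t) = 4·sin(t) und Einsetzen von t = -pi/2, finden wir a = -4.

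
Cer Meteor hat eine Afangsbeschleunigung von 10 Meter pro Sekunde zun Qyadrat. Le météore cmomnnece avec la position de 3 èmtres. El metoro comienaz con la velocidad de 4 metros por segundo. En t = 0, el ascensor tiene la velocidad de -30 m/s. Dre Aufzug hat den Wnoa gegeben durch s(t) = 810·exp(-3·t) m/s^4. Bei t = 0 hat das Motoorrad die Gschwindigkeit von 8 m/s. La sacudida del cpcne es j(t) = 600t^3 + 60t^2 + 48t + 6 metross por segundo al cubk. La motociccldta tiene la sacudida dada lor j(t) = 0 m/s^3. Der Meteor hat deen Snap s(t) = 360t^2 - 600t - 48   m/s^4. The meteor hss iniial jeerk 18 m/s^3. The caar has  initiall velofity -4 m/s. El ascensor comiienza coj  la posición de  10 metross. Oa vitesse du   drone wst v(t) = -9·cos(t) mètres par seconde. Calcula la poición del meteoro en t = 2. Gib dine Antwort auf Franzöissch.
En partant du snap s(t) = 360·t^2 - 600·t - 48, nous prenons 4 intégrales. En prenant ∫s(t)dt et en appliquant j(0) = 18, nous trouvons j(t) = 120·t^3 - 300·t^2 - 48·t + 18. La primitive du jerk est l'accélération. En utilisant a(0) = 10, nous obtenons a(t) = 30·t^4 - 100·t^3 - 24·t^2 + 18·t + 10. La primitive de l'accélération, avec v(0) = 4, donne la vitesse: v(t) = 6·t^5 - 25·t^4 - 8·t^3 + 9·t^2 + 10·t + 4. L'intégrale de la vitesse est la position. En utilisant x(0) = 3, nous obtenons x(t) = t^6 - 5·t^5 - 2·t^4 + 3·t^3 + 5·t^2 + 4·t + 3. Nous avons la position x(t) = t^6 - 5·t^5 - 2·t^4 + 3·t^3 + 5·t^2 + 4·t + 3. En substituant t = 2: x(2) = -73.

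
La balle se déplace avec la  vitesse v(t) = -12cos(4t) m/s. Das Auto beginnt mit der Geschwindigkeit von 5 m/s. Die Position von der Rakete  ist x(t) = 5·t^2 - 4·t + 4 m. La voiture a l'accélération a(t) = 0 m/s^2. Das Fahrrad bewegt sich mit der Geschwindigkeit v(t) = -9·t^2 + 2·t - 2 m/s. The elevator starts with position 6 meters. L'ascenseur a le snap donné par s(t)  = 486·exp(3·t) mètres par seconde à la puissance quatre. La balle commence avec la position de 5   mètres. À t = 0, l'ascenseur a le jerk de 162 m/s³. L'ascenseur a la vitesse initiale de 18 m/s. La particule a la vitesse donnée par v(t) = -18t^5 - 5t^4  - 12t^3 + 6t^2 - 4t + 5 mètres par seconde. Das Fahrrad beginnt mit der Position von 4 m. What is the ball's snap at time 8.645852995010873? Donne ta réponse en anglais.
To solve this, we need to take 3 derivatives of our velocity equation v(t) = -12·cos(4·t). The derivative of velocity gives acceleration: a(t) = 48·sin(4·t). The derivative of acceleration gives jerk: j(t) = 192·cos(4·t). The derivative of jerk gives snap: s(t) = -768·sin(4·t). Using s(t) = -768·sin(4·t) and substituting t = 8.645852995010873, we find s = 19.8834412085737.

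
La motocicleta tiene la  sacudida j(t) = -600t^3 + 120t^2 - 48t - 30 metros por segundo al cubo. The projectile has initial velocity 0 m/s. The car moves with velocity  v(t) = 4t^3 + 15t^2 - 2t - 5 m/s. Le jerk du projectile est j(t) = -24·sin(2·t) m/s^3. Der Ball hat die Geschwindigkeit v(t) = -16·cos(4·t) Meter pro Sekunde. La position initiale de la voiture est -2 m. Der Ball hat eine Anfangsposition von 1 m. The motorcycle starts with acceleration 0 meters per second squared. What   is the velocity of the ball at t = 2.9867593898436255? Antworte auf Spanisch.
Usando v(t) = -16·cos(4·t) y sustituyendo t = 2.9867593898436255, encontramos v = -13.0282527059988.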